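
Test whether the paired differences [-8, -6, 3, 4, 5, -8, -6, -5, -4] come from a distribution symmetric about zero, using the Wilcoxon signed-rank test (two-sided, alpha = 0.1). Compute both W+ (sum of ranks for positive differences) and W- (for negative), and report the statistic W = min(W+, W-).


Step 1: Drop any zero differences (none here) and take |d_i|.
|d| = [8, 6, 3, 4, 5, 8, 6, 5, 4]
Step 2: Midrank |d_i| (ties get averaged ranks).
ranks: |8|->8.5, |6|->6.5, |3|->1, |4|->2.5, |5|->4.5, |8|->8.5, |6|->6.5, |5|->4.5, |4|->2.5
Step 3: Attach original signs; sum ranks with positive sign and with negative sign.
W+ = 1 + 2.5 + 4.5 = 8
W- = 8.5 + 6.5 + 8.5 + 6.5 + 4.5 + 2.5 = 37
(Check: W+ + W- = 45 should equal n(n+1)/2 = 45.)
Step 4: Test statistic W = min(W+, W-) = 8.
Step 5: Ties in |d|, so use the tie-corrected normal approximation.
        E[W] = n(n+1)/4 = 9*10/4 = 22.5.
        Tie groups: |d|=4 (t=2), |d|=5 (t=2), |d|=6 (t=2), |d|=8 (t=2); sum(t^3 - t) = 24.
        Var[W] = n(n+1)(2n+1)/24 - sum(t^3-t)/48 = 1710/24 - 24/48 = 70.75.
        z = (W - E[W]) / sqrt(Var[W]) = (8 - 22.5) / 8.4113 = -1.7239.
        Two-sided p = 2*Phi(z) = 0.084731.
Step 6: alpha = 0.1. reject H0.

W+ = 8, W- = 37, W = min = 8, p = 0.084731, reject H0.


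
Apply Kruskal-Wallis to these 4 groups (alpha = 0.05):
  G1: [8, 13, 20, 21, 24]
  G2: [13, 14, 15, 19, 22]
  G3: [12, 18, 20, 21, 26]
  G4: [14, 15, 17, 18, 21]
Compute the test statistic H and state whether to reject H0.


Step 1: Combine all N = 20 observations and assign midranks.
sorted (value, group, rank): (8,G1,1), (12,G3,2), (13,G1,3.5), (13,G2,3.5), (14,G2,5.5), (14,G4,5.5), (15,G2,7.5), (15,G4,7.5), (17,G4,9), (18,G3,10.5), (18,G4,10.5), (19,G2,12), (20,G1,13.5), (20,G3,13.5), (21,G1,16), (21,G3,16), (21,G4,16), (22,G2,18), (24,G1,19), (26,G3,20)
Step 2: Sum ranks within each group.
R_1 = 53 (n_1 = 5)
R_2 = 46.5 (n_2 = 5)
R_3 = 62 (n_3 = 5)
R_4 = 48.5 (n_4 = 5)
Step 3: H = 12/(N(N+1)) * sum(R_i^2/n_i) - 3(N+1)
     = 12/(20*21) * (53^2/5 + 46.5^2/5 + 62^2/5 + 48.5^2/5) - 3*21
     = 0.028571 * 2233.5 - 63
     = 0.814286.
Step 4: Ties present; correction factor C = 1 - 54/(20^3 - 20) = 0.993233. Corrected H = 0.814286 / 0.993233 = 0.819833.
Step 5: Under H0, H ~ chi^2(3); p-value = 0.844717.
Step 6: alpha = 0.05. fail to reject H0.

H = 0.8198, df = 3, p = 0.844717, fail to reject H0.


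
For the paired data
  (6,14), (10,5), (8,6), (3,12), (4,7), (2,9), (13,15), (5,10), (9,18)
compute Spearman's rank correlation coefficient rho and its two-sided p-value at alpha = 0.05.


Step 1: Rank x and y separately (midranks; no ties here).
rank(x): 6->5, 10->8, 8->6, 3->2, 4->3, 2->1, 13->9, 5->4, 9->7
rank(y): 14->7, 5->1, 6->2, 12->6, 7->3, 9->4, 15->8, 10->5, 18->9
Step 2: d_i = R_x(i) - R_y(i); compute d_i^2.
  (5-7)^2=4, (8-1)^2=49, (6-2)^2=16, (2-6)^2=16, (3-3)^2=0, (1-4)^2=9, (9-8)^2=1, (4-5)^2=1, (7-9)^2=4
sum(d^2) = 100.
Step 3: rho = 1 - 6*100 / (9*(9^2 - 1)) = 1 - 600/720 = 0.166667.
Step 4: Under H0, t = rho * sqrt((n-2)/(1-rho^2)) = 0.4472 ~ t(7).
Step 5: Two-sided p-value from the t-distribution with 7 df = 0.668231.
Step 6: alpha = 0.05. fail to reject H0.

rho = 0.1667, p = 0.668231, fail to reject H0 at alpha = 0.05.


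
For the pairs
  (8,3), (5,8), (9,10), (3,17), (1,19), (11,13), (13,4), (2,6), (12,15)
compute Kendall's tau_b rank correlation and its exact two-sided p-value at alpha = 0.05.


Step 1: Enumerate the 36 unordered pairs (i,j) with i<j and classify each by sign(x_j-x_i) * sign(y_j-y_i).
  (1,2):dx=-3,dy=+5->D; (1,3):dx=+1,dy=+7->C; (1,4):dx=-5,dy=+14->D; (1,5):dx=-7,dy=+16->D
  (1,6):dx=+3,dy=+10->C; (1,7):dx=+5,dy=+1->C; (1,8):dx=-6,dy=+3->D; (1,9):dx=+4,dy=+12->C
  (2,3):dx=+4,dy=+2->C; (2,4):dx=-2,dy=+9->D; (2,5):dx=-4,dy=+11->D; (2,6):dx=+6,dy=+5->C
  (2,7):dx=+8,dy=-4->D; (2,8):dx=-3,dy=-2->C; (2,9):dx=+7,dy=+7->C; (3,4):dx=-6,dy=+7->D
  (3,5):dx=-8,dy=+9->D; (3,6):dx=+2,dy=+3->C; (3,7):dx=+4,dy=-6->D; (3,8):dx=-7,dy=-4->C
  (3,9):dx=+3,dy=+5->C; (4,5):dx=-2,dy=+2->D; (4,6):dx=+8,dy=-4->D; (4,7):dx=+10,dy=-13->D
  (4,8):dx=-1,dy=-11->C; (4,9):dx=+9,dy=-2->D; (5,6):dx=+10,dy=-6->D; (5,7):dx=+12,dy=-15->D
  (5,8):dx=+1,dy=-13->D; (5,9):dx=+11,dy=-4->D; (6,7):dx=+2,dy=-9->D; (6,8):dx=-9,dy=-7->C
  (6,9):dx=+1,dy=+2->C; (7,8):dx=-11,dy=+2->D; (7,9):dx=-1,dy=+11->D; (8,9):dx=+10,dy=+9->C
Step 2: C = 15, D = 21, total pairs = 36.
Step 3: tau = (C - D)/(n(n-1)/2) = (15 - 21)/36 = -0.166667.
Step 4: Exact two-sided p-value (enumerate n! = 362880 permutations of y under H0): p = 0.612202.
Step 5: alpha = 0.05. fail to reject H0.

tau_b = -0.1667 (C=15, D=21), p = 0.612202, fail to reject H0.


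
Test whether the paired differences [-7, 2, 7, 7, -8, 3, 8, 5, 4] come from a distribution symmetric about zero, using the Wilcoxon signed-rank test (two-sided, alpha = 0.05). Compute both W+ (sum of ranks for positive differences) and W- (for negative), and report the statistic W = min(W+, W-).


Step 1: Drop any zero differences (none here) and take |d_i|.
|d| = [7, 2, 7, 7, 8, 3, 8, 5, 4]
Step 2: Midrank |d_i| (ties get averaged ranks).
ranks: |7|->6, |2|->1, |7|->6, |7|->6, |8|->8.5, |3|->2, |8|->8.5, |5|->4, |4|->3
Step 3: Attach original signs; sum ranks with positive sign and with negative sign.
W+ = 1 + 6 + 6 + 2 + 8.5 + 4 + 3 = 30.5
W- = 6 + 8.5 = 14.5
(Check: W+ + W- = 45 should equal n(n+1)/2 = 45.)
Step 4: Test statistic W = min(W+, W-) = 14.5.
Step 5: Ties in |d|, so use the tie-corrected normal approximation.
        E[W] = n(n+1)/4 = 9*10/4 = 22.5.
        Tie groups: |d|=7 (t=3), |d|=8 (t=2); sum(t^3 - t) = 30.
        Var[W] = n(n+1)(2n+1)/24 - sum(t^3-t)/48 = 1710/24 - 30/48 = 70.625.
        z = (W - E[W]) / sqrt(Var[W]) = (14.5 - 22.5) / 8.4039 = -0.9519.
        Two-sided p = 2*Phi(z) = 0.341126.
Step 6: alpha = 0.05. fail to reject H0.

W+ = 30.5, W- = 14.5, W = min = 14.5, p = 0.341126, fail to reject H0.


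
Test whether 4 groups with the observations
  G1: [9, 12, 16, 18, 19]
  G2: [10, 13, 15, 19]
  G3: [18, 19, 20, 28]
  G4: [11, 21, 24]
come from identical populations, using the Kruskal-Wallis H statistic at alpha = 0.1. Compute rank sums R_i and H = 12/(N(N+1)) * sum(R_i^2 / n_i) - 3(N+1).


Step 1: Combine all N = 16 observations and assign midranks.
sorted (value, group, rank): (9,G1,1), (10,G2,2), (11,G4,3), (12,G1,4), (13,G2,5), (15,G2,6), (16,G1,7), (18,G1,8.5), (18,G3,8.5), (19,G1,11), (19,G2,11), (19,G3,11), (20,G3,13), (21,G4,14), (24,G4,15), (28,G3,16)
Step 2: Sum ranks within each group.
R_1 = 31.5 (n_1 = 5)
R_2 = 24 (n_2 = 4)
R_3 = 48.5 (n_3 = 4)
R_4 = 32 (n_4 = 3)
Step 3: H = 12/(N(N+1)) * sum(R_i^2/n_i) - 3(N+1)
     = 12/(16*17) * (31.5^2/5 + 24^2/4 + 48.5^2/4 + 32^2/3) - 3*17
     = 0.044118 * 1271.85 - 51
     = 5.110846.
Step 4: Ties present; correction factor C = 1 - 30/(16^3 - 16) = 0.992647. Corrected H = 5.110846 / 0.992647 = 5.148704.
Step 5: Under H0, H ~ chi^2(3); p-value = 0.161227.
Step 6: alpha = 0.1. fail to reject H0.

H = 5.1487, df = 3, p = 0.161227, fail to reject H0.


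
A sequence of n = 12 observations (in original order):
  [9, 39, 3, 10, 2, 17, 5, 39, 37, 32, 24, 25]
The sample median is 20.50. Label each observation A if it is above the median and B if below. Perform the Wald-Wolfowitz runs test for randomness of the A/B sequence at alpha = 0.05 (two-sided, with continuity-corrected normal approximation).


Step 1: Compute median = 20.50; label A = above, B = below.
Labels in order: BABBBBBAAAAA  (n_A = 6, n_B = 6)
Step 2: Count runs R = 4.
Step 3: Under H0 (random ordering), E[R] = 2*n_A*n_B/(n_A+n_B) + 1 = 2*6*6/12 + 1 = 7.0000.
        Var[R] = 2*n_A*n_B*(2*n_A*n_B - n_A - n_B) / ((n_A+n_B)^2 * (n_A+n_B-1)) = 4320/1584 = 2.7273.
        SD[R] = 1.6514.
Step 4: Continuity-corrected z = (R + 0.5 - E[R]) / SD[R] = (4 + 0.5 - 7.0000) / 1.6514 = -1.5138.
Step 5: Two-sided p-value via normal approximation = 2*(1 - Phi(|z|)) = 0.130070.
Step 6: alpha = 0.05. fail to reject H0.

R = 4, z = -1.5138, p = 0.130070, fail to reject H0.


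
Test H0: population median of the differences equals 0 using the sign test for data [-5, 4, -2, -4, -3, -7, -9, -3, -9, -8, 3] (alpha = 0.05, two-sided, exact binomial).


Step 1: Discard zero differences. Original n = 11; n_eff = number of nonzero differences = 11.
Nonzero differences (with sign): -5, +4, -2, -4, -3, -7, -9, -3, -9, -8, +3
Step 2: Count signs: positive = 2, negative = 9.
Step 3: Under H0: P(positive) = 0.5, so the number of positives S ~ Bin(11, 0.5).
Step 4: Two-sided exact p-value = sum of Bin(11,0.5) probabilities at or below the observed probability = 0.065430.
Step 5: alpha = 0.05. fail to reject H0.

n_eff = 11, pos = 2, neg = 9, p = 0.065430, fail to reject H0.


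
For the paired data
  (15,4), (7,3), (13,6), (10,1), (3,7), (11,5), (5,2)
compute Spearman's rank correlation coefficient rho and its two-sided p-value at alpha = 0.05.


Step 1: Rank x and y separately (midranks; no ties here).
rank(x): 15->7, 7->3, 13->6, 10->4, 3->1, 11->5, 5->2
rank(y): 4->4, 3->3, 6->6, 1->1, 7->7, 5->5, 2->2
Step 2: d_i = R_x(i) - R_y(i); compute d_i^2.
  (7-4)^2=9, (3-3)^2=0, (6-6)^2=0, (4-1)^2=9, (1-7)^2=36, (5-5)^2=0, (2-2)^2=0
sum(d^2) = 54.
Step 3: rho = 1 - 6*54 / (7*(7^2 - 1)) = 1 - 324/336 = 0.035714.
Step 4: Under H0, t = rho * sqrt((n-2)/(1-rho^2)) = 0.0799 ~ t(5).
Step 5: Two-sided p-value from the t-distribution with 5 df = 0.939408.
Step 6: alpha = 0.05. fail to reject H0.

rho = 0.0357, p = 0.939408, fail to reject H0 at alpha = 0.05.


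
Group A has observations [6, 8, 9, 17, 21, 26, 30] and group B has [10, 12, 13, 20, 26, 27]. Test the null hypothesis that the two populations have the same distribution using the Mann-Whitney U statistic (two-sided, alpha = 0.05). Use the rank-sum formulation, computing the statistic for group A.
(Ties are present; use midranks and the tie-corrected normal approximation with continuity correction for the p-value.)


Step 1: Combine and sort all 13 observations; assign midranks.
sorted (value, group): (6,X), (8,X), (9,X), (10,Y), (12,Y), (13,Y), (17,X), (20,Y), (21,X), (26,X), (26,Y), (27,Y), (30,X)
ranks: 6->1, 8->2, 9->3, 10->4, 12->5, 13->6, 17->7, 20->8, 21->9, 26->10.5, 26->10.5, 27->12, 30->13
Step 2: Rank sum for X: R1 = 1 + 2 + 3 + 7 + 9 + 10.5 + 13 = 45.5.
Step 3: U_X = R1 - n1(n1+1)/2 = 45.5 - 7*8/2 = 45.5 - 28 = 17.5.
       U_Y = n1*n2 - U_X = 42 - 17.5 = 24.5.
Step 4: Ties are present, so use the tie-corrected normal approximation (with continuity correction) for the p-value.
Step 5: p-value = 0.667806; compare to alpha = 0.05. fail to reject H0.

U_X = 17.5, p = 0.667806, fail to reject H0 at alpha = 0.05.


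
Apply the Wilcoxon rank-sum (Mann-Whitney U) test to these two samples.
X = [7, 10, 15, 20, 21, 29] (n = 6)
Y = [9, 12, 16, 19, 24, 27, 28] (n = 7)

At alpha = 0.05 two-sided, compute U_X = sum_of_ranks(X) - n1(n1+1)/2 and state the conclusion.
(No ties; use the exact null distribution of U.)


Step 1: Combine and sort all 13 observations; assign midranks.
sorted (value, group): (7,X), (9,Y), (10,X), (12,Y), (15,X), (16,Y), (19,Y), (20,X), (21,X), (24,Y), (27,Y), (28,Y), (29,X)
ranks: 7->1, 9->2, 10->3, 12->4, 15->5, 16->6, 19->7, 20->8, 21->9, 24->10, 27->11, 28->12, 29->13
Step 2: Rank sum for X: R1 = 1 + 3 + 5 + 8 + 9 + 13 = 39.
Step 3: U_X = R1 - n1(n1+1)/2 = 39 - 6*7/2 = 39 - 21 = 18.
       U_Y = n1*n2 - U_X = 42 - 18 = 24.
Step 4: No ties, so the exact null distribution of U (based on enumerating the C(13,6) = 1716 equally likely rank assignments) gives the two-sided p-value.
Step 5: p-value = 0.730769; compare to alpha = 0.05. fail to reject H0.

U_X = 18, p = 0.730769, fail to reject H0 at alpha = 0.05.


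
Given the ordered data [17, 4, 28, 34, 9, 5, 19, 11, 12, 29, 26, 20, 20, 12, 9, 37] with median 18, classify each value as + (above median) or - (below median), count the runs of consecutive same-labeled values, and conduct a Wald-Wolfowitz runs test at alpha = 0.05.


Step 1: Compute median = 18; label A = above, B = below.
Labels in order: BBAABBABBAAAABBA  (n_A = 8, n_B = 8)
Step 2: Count runs R = 8.
Step 3: Under H0 (random ordering), E[R] = 2*n_A*n_B/(n_A+n_B) + 1 = 2*8*8/16 + 1 = 9.0000.
        Var[R] = 2*n_A*n_B*(2*n_A*n_B - n_A - n_B) / ((n_A+n_B)^2 * (n_A+n_B-1)) = 14336/3840 = 3.7333.
        SD[R] = 1.9322.
Step 4: Continuity-corrected z = (R + 0.5 - E[R]) / SD[R] = (8 + 0.5 - 9.0000) / 1.9322 = -0.2588.
Step 5: Two-sided p-value via normal approximation = 2*(1 - Phi(|z|)) = 0.795809.
Step 6: alpha = 0.05. fail to reject H0.

R = 8, z = -0.2588, p = 0.795809, fail to reject H0.


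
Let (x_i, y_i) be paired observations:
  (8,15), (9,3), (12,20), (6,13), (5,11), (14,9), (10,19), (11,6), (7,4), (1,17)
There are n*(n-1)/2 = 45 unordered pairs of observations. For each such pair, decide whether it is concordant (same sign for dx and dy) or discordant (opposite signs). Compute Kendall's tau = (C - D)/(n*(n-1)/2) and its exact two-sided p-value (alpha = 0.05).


Step 1: Enumerate the 45 unordered pairs (i,j) with i<j and classify each by sign(x_j-x_i) * sign(y_j-y_i).
  (1,2):dx=+1,dy=-12->D; (1,3):dx=+4,dy=+5->C; (1,4):dx=-2,dy=-2->C; (1,5):dx=-3,dy=-4->C
  (1,6):dx=+6,dy=-6->D; (1,7):dx=+2,dy=+4->C; (1,8):dx=+3,dy=-9->D; (1,9):dx=-1,dy=-11->C
  (1,10):dx=-7,dy=+2->D; (2,3):dx=+3,dy=+17->C; (2,4):dx=-3,dy=+10->D; (2,5):dx=-4,dy=+8->D
  (2,6):dx=+5,dy=+6->C; (2,7):dx=+1,dy=+16->C; (2,8):dx=+2,dy=+3->C; (2,9):dx=-2,dy=+1->D
  (2,10):dx=-8,dy=+14->D; (3,4):dx=-6,dy=-7->C; (3,5):dx=-7,dy=-9->C; (3,6):dx=+2,dy=-11->D
  (3,7):dx=-2,dy=-1->C; (3,8):dx=-1,dy=-14->C; (3,9):dx=-5,dy=-16->C; (3,10):dx=-11,dy=-3->C
  (4,5):dx=-1,dy=-2->C; (4,6):dx=+8,dy=-4->D; (4,7):dx=+4,dy=+6->C; (4,8):dx=+5,dy=-7->D
  (4,9):dx=+1,dy=-9->D; (4,10):dx=-5,dy=+4->D; (5,6):dx=+9,dy=-2->D; (5,7):dx=+5,dy=+8->C
  (5,8):dx=+6,dy=-5->D; (5,9):dx=+2,dy=-7->D; (5,10):dx=-4,dy=+6->D; (6,7):dx=-4,dy=+10->D
  (6,8):dx=-3,dy=-3->C; (6,9):dx=-7,dy=-5->C; (6,10):dx=-13,dy=+8->D; (7,8):dx=+1,dy=-13->D
  (7,9):dx=-3,dy=-15->C; (7,10):dx=-9,dy=-2->C; (8,9):dx=-4,dy=-2->C; (8,10):dx=-10,dy=+11->D
  (9,10):dx=-6,dy=+13->D
Step 2: C = 23, D = 22, total pairs = 45.
Step 3: tau = (C - D)/(n(n-1)/2) = (23 - 22)/45 = 0.022222.
Step 4: Exact two-sided p-value (enumerate n! = 3628800 permutations of y under H0): p = 1.000000.
Step 5: alpha = 0.05. fail to reject H0.

tau_b = 0.0222 (C=23, D=22), p = 1.000000, fail to reject H0.


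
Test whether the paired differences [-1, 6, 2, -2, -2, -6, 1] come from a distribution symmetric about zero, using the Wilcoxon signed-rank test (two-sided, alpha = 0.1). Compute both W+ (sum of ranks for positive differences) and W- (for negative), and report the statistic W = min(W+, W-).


Step 1: Drop any zero differences (none here) and take |d_i|.
|d| = [1, 6, 2, 2, 2, 6, 1]
Step 2: Midrank |d_i| (ties get averaged ranks).
ranks: |1|->1.5, |6|->6.5, |2|->4, |2|->4, |2|->4, |6|->6.5, |1|->1.5
Step 3: Attach original signs; sum ranks with positive sign and with negative sign.
W+ = 6.5 + 4 + 1.5 = 12
W- = 1.5 + 4 + 4 + 6.5 = 16
(Check: W+ + W- = 28 should equal n(n+1)/2 = 28.)
Step 4: Test statistic W = min(W+, W-) = 12.
Step 5: Ties in |d|, so use the tie-corrected normal approximation.
        E[W] = n(n+1)/4 = 7*8/4 = 14.
        Tie groups: |d|=1 (t=2), |d|=2 (t=3), |d|=6 (t=2); sum(t^3 - t) = 36.
        Var[W] = n(n+1)(2n+1)/24 - sum(t^3-t)/48 = 840/24 - 36/48 = 34.25.
        z = (W - E[W]) / sqrt(Var[W]) = (12 - 14) / 5.8523 = -0.3417.
        Two-sided p = 2*Phi(z) = 0.732544.
Step 6: alpha = 0.1. fail to reject H0.

W+ = 12, W- = 16, W = min = 12, p = 0.732544, fail to reject H0.


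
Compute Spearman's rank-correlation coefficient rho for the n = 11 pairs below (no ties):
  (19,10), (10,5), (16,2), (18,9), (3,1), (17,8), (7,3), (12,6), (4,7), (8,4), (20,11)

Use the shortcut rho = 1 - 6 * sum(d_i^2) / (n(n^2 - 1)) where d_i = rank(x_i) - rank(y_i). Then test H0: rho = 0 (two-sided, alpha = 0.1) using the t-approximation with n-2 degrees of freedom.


Step 1: Rank x and y separately (midranks; no ties here).
rank(x): 19->10, 10->5, 16->7, 18->9, 3->1, 17->8, 7->3, 12->6, 4->2, 8->4, 20->11
rank(y): 10->10, 5->5, 2->2, 9->9, 1->1, 8->8, 3->3, 6->6, 7->7, 4->4, 11->11
Step 2: d_i = R_x(i) - R_y(i); compute d_i^2.
  (10-10)^2=0, (5-5)^2=0, (7-2)^2=25, (9-9)^2=0, (1-1)^2=0, (8-8)^2=0, (3-3)^2=0, (6-6)^2=0, (2-7)^2=25, (4-4)^2=0, (11-11)^2=0
sum(d^2) = 50.
Step 3: rho = 1 - 6*50 / (11*(11^2 - 1)) = 1 - 300/1320 = 0.772727.
Step 4: Under H0, t = rho * sqrt((n-2)/(1-rho^2)) = 3.6522 ~ t(9).
Step 5: Two-sided p-value from the t-distribution with 9 df = 0.005299.
Step 6: alpha = 0.1. reject H0.

rho = 0.7727, p = 0.005299, reject H0 at alpha = 0.1.


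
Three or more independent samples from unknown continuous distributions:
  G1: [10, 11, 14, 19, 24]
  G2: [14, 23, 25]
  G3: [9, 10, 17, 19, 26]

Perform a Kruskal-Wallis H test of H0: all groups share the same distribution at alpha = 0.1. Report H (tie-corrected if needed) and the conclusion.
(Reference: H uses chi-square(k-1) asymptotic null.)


Step 1: Combine all N = 13 observations and assign midranks.
sorted (value, group, rank): (9,G3,1), (10,G1,2.5), (10,G3,2.5), (11,G1,4), (14,G1,5.5), (14,G2,5.5), (17,G3,7), (19,G1,8.5), (19,G3,8.5), (23,G2,10), (24,G1,11), (25,G2,12), (26,G3,13)
Step 2: Sum ranks within each group.
R_1 = 31.5 (n_1 = 5)
R_2 = 27.5 (n_2 = 3)
R_3 = 32 (n_3 = 5)
Step 3: H = 12/(N(N+1)) * sum(R_i^2/n_i) - 3(N+1)
     = 12/(13*14) * (31.5^2/5 + 27.5^2/3 + 32^2/5) - 3*14
     = 0.065934 * 655.333 - 42
     = 1.208791.
Step 4: Ties present; correction factor C = 1 - 18/(13^3 - 13) = 0.991758. Corrected H = 1.208791 / 0.991758 = 1.218837.
Step 5: Under H0, H ~ chi^2(2); p-value = 0.543667.
Step 6: alpha = 0.1. fail to reject H0.

H = 1.2188, df = 2, p = 0.543667, fail to reject H0.


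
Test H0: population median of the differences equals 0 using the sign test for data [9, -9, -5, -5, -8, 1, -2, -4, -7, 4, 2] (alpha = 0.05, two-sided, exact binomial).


Step 1: Discard zero differences. Original n = 11; n_eff = number of nonzero differences = 11.
Nonzero differences (with sign): +9, -9, -5, -5, -8, +1, -2, -4, -7, +4, +2
Step 2: Count signs: positive = 4, negative = 7.
Step 3: Under H0: P(positive) = 0.5, so the number of positives S ~ Bin(11, 0.5).
Step 4: Two-sided exact p-value = sum of Bin(11,0.5) probabilities at or below the observed probability = 0.548828.
Step 5: alpha = 0.05. fail to reject H0.

n_eff = 11, pos = 4, neg = 7, p = 0.548828, fail to reject H0.


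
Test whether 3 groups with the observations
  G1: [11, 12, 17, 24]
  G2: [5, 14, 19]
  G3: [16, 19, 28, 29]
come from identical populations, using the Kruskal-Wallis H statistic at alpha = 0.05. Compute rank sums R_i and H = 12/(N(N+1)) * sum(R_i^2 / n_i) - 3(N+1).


Step 1: Combine all N = 11 observations and assign midranks.
sorted (value, group, rank): (5,G2,1), (11,G1,2), (12,G1,3), (14,G2,4), (16,G3,5), (17,G1,6), (19,G2,7.5), (19,G3,7.5), (24,G1,9), (28,G3,10), (29,G3,11)
Step 2: Sum ranks within each group.
R_1 = 20 (n_1 = 4)
R_2 = 12.5 (n_2 = 3)
R_3 = 33.5 (n_3 = 4)
Step 3: H = 12/(N(N+1)) * sum(R_i^2/n_i) - 3(N+1)
     = 12/(11*12) * (20^2/4 + 12.5^2/3 + 33.5^2/4) - 3*12
     = 0.090909 * 432.646 - 36
     = 3.331439.
Step 4: Ties present; correction factor C = 1 - 6/(11^3 - 11) = 0.995455. Corrected H = 3.331439 / 0.995455 = 3.346651.
Step 5: Under H0, H ~ chi^2(2); p-value = 0.187622.
Step 6: alpha = 0.05. fail to reject H0.

H = 3.3467, df = 2, p = 0.187622, fail to reject H0.


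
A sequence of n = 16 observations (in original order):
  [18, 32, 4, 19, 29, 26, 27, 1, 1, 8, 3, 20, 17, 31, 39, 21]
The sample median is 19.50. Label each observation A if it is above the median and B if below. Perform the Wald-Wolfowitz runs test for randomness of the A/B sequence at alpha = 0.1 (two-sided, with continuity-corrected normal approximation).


Step 1: Compute median = 19.50; label A = above, B = below.
Labels in order: BABBAAABBBBABAAA  (n_A = 8, n_B = 8)
Step 2: Count runs R = 8.
Step 3: Under H0 (random ordering), E[R] = 2*n_A*n_B/(n_A+n_B) + 1 = 2*8*8/16 + 1 = 9.0000.
        Var[R] = 2*n_A*n_B*(2*n_A*n_B - n_A - n_B) / ((n_A+n_B)^2 * (n_A+n_B-1)) = 14336/3840 = 3.7333.
        SD[R] = 1.9322.
Step 4: Continuity-corrected z = (R + 0.5 - E[R]) / SD[R] = (8 + 0.5 - 9.0000) / 1.9322 = -0.2588.
Step 5: Two-sided p-value via normal approximation = 2*(1 - Phi(|z|)) = 0.795809.
Step 6: alpha = 0.1. fail to reject H0.

R = 8, z = -0.2588, p = 0.795809, fail to reject H0.


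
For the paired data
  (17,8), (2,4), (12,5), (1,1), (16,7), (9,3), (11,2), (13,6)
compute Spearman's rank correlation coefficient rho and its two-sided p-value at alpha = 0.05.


Step 1: Rank x and y separately (midranks; no ties here).
rank(x): 17->8, 2->2, 12->5, 1->1, 16->7, 9->3, 11->4, 13->6
rank(y): 8->8, 4->4, 5->5, 1->1, 7->7, 3->3, 2->2, 6->6
Step 2: d_i = R_x(i) - R_y(i); compute d_i^2.
  (8-8)^2=0, (2-4)^2=4, (5-5)^2=0, (1-1)^2=0, (7-7)^2=0, (3-3)^2=0, (4-2)^2=4, (6-6)^2=0
sum(d^2) = 8.
Step 3: rho = 1 - 6*8 / (8*(8^2 - 1)) = 1 - 48/504 = 0.904762.
Step 4: Under H0, t = rho * sqrt((n-2)/(1-rho^2)) = 5.2034 ~ t(6).
Step 5: Two-sided p-value from the t-distribution with 6 df = 0.002008.
Step 6: alpha = 0.05. reject H0.

rho = 0.9048, p = 0.002008, reject H0 at alpha = 0.05.


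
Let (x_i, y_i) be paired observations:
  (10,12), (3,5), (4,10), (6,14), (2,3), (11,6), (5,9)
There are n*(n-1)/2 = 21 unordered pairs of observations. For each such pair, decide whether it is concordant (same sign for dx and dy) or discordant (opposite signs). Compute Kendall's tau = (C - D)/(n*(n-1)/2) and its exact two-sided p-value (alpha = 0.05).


Step 1: Enumerate the 21 unordered pairs (i,j) with i<j and classify each by sign(x_j-x_i) * sign(y_j-y_i).
  (1,2):dx=-7,dy=-7->C; (1,3):dx=-6,dy=-2->C; (1,4):dx=-4,dy=+2->D; (1,5):dx=-8,dy=-9->C
  (1,6):dx=+1,dy=-6->D; (1,7):dx=-5,dy=-3->C; (2,3):dx=+1,dy=+5->C; (2,4):dx=+3,dy=+9->C
  (2,5):dx=-1,dy=-2->C; (2,6):dx=+8,dy=+1->C; (2,7):dx=+2,dy=+4->C; (3,4):dx=+2,dy=+4->C
  (3,5):dx=-2,dy=-7->C; (3,6):dx=+7,dy=-4->D; (3,7):dx=+1,dy=-1->D; (4,5):dx=-4,dy=-11->C
  (4,6):dx=+5,dy=-8->D; (4,7):dx=-1,dy=-5->C; (5,6):dx=+9,dy=+3->C; (5,7):dx=+3,dy=+6->C
  (6,7):dx=-6,dy=+3->D
Step 2: C = 15, D = 6, total pairs = 21.
Step 3: tau = (C - D)/(n(n-1)/2) = (15 - 6)/21 = 0.428571.
Step 4: Exact two-sided p-value (enumerate n! = 5040 permutations of y under H0): p = 0.238889.
Step 5: alpha = 0.05. fail to reject H0.

tau_b = 0.4286 (C=15, D=6), p = 0.238889, fail to reject H0.


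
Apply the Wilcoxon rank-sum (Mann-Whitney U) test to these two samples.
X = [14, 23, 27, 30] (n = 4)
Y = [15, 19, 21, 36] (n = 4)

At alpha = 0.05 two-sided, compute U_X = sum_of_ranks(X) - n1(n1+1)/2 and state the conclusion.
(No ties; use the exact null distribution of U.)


Step 1: Combine and sort all 8 observations; assign midranks.
sorted (value, group): (14,X), (15,Y), (19,Y), (21,Y), (23,X), (27,X), (30,X), (36,Y)
ranks: 14->1, 15->2, 19->3, 21->4, 23->5, 27->6, 30->7, 36->8
Step 2: Rank sum for X: R1 = 1 + 5 + 6 + 7 = 19.
Step 3: U_X = R1 - n1(n1+1)/2 = 19 - 4*5/2 = 19 - 10 = 9.
       U_Y = n1*n2 - U_X = 16 - 9 = 7.
Step 4: No ties, so the exact null distribution of U (based on enumerating the C(8,4) = 70 equally likely rank assignments) gives the two-sided p-value.
Step 5: p-value = 0.885714; compare to alpha = 0.05. fail to reject H0.

U_X = 9, p = 0.885714, fail to reject H0 at alpha = 0.05.


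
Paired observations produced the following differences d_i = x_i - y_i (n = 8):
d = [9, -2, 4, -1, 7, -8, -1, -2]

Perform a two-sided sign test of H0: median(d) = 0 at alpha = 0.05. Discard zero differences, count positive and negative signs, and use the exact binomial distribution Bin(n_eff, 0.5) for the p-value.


Step 1: Discard zero differences. Original n = 8; n_eff = number of nonzero differences = 8.
Nonzero differences (with sign): +9, -2, +4, -1, +7, -8, -1, -2
Step 2: Count signs: positive = 3, negative = 5.
Step 3: Under H0: P(positive) = 0.5, so the number of positives S ~ Bin(8, 0.5).
Step 4: Two-sided exact p-value = sum of Bin(8,0.5) probabilities at or below the observed probability = 0.726562.
Step 5: alpha = 0.05. fail to reject H0.

n_eff = 8, pos = 3, neg = 5, p = 0.726562, fail to reject H0.


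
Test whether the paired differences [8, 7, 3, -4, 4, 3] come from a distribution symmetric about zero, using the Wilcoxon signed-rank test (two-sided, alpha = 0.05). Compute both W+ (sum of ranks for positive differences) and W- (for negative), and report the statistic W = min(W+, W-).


Step 1: Drop any zero differences (none here) and take |d_i|.
|d| = [8, 7, 3, 4, 4, 3]
Step 2: Midrank |d_i| (ties get averaged ranks).
ranks: |8|->6, |7|->5, |3|->1.5, |4|->3.5, |4|->3.5, |3|->1.5
Step 3: Attach original signs; sum ranks with positive sign and with negative sign.
W+ = 6 + 5 + 1.5 + 3.5 + 1.5 = 17.5
W- = 3.5 = 3.5
(Check: W+ + W- = 21 should equal n(n+1)/2 = 21.)
Step 4: Test statistic W = min(W+, W-) = 3.5.
Step 5: Ties in |d|, so use the tie-corrected normal approximation.
        E[W] = n(n+1)/4 = 6*7/4 = 10.5.
        Tie groups: |d|=3 (t=2), |d|=4 (t=2); sum(t^3 - t) = 12.
        Var[W] = n(n+1)(2n+1)/24 - sum(t^3-t)/48 = 546/24 - 12/48 = 22.5.
        z = (W - E[W]) / sqrt(Var[W]) = (3.5 - 10.5) / 4.7434 = -1.4757.
        Two-sided p = 2*Phi(z) = 0.140017.
Step 6: alpha = 0.05. fail to reject H0.

W+ = 17.5, W- = 3.5, W = min = 3.5, p = 0.140017, fail to reject H0.


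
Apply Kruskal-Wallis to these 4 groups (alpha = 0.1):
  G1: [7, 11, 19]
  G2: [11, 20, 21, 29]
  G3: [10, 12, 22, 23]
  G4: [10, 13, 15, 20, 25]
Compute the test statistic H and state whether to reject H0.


Step 1: Combine all N = 16 observations and assign midranks.
sorted (value, group, rank): (7,G1,1), (10,G3,2.5), (10,G4,2.5), (11,G1,4.5), (11,G2,4.5), (12,G3,6), (13,G4,7), (15,G4,8), (19,G1,9), (20,G2,10.5), (20,G4,10.5), (21,G2,12), (22,G3,13), (23,G3,14), (25,G4,15), (29,G2,16)
Step 2: Sum ranks within each group.
R_1 = 14.5 (n_1 = 3)
R_2 = 43 (n_2 = 4)
R_3 = 35.5 (n_3 = 4)
R_4 = 43 (n_4 = 5)
Step 3: H = 12/(N(N+1)) * sum(R_i^2/n_i) - 3(N+1)
     = 12/(16*17) * (14.5^2/3 + 43^2/4 + 35.5^2/4 + 43^2/5) - 3*17
     = 0.044118 * 1217.2 - 51
     = 2.699816.
Step 4: Ties present; correction factor C = 1 - 18/(16^3 - 16) = 0.995588. Corrected H = 2.699816 / 0.995588 = 2.711780.
Step 5: Under H0, H ~ chi^2(3); p-value = 0.438229.
Step 6: alpha = 0.1. fail to reject H0.

H = 2.7118, df = 3, p = 0.438229, fail to reject H0.


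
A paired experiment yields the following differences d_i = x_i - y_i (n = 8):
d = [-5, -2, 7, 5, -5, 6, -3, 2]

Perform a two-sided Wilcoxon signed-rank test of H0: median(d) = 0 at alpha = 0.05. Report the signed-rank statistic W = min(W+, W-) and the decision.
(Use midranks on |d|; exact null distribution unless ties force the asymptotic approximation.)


Step 1: Drop any zero differences (none here) and take |d_i|.
|d| = [5, 2, 7, 5, 5, 6, 3, 2]
Step 2: Midrank |d_i| (ties get averaged ranks).
ranks: |5|->5, |2|->1.5, |7|->8, |5|->5, |5|->5, |6|->7, |3|->3, |2|->1.5
Step 3: Attach original signs; sum ranks with positive sign and with negative sign.
W+ = 8 + 5 + 7 + 1.5 = 21.5
W- = 5 + 1.5 + 5 + 3 = 14.5
(Check: W+ + W- = 36 should equal n(n+1)/2 = 36.)
Step 4: Test statistic W = min(W+, W-) = 14.5.
Step 5: Ties in |d|, so use the tie-corrected normal approximation.
        E[W] = n(n+1)/4 = 8*9/4 = 18.
        Tie groups: |d|=2 (t=2), |d|=5 (t=3); sum(t^3 - t) = 30.
        Var[W] = n(n+1)(2n+1)/24 - sum(t^3-t)/48 = 1224/24 - 30/48 = 50.375.
        z = (W - E[W]) / sqrt(Var[W]) = (14.5 - 18) / 7.0975 = -0.4931.
        Two-sided p = 2*Phi(z) = 0.621921.
Step 6: alpha = 0.05. fail to reject H0.

W+ = 21.5, W- = 14.5, W = min = 14.5, p = 0.621921, fail to reject H0.


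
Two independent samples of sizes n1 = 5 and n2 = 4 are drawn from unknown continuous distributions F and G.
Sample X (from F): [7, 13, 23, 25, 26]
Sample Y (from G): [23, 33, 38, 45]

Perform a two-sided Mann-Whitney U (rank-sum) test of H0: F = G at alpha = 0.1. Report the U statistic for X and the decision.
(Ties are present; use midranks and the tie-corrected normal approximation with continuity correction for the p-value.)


Step 1: Combine and sort all 9 observations; assign midranks.
sorted (value, group): (7,X), (13,X), (23,X), (23,Y), (25,X), (26,X), (33,Y), (38,Y), (45,Y)
ranks: 7->1, 13->2, 23->3.5, 23->3.5, 25->5, 26->6, 33->7, 38->8, 45->9
Step 2: Rank sum for X: R1 = 1 + 2 + 3.5 + 5 + 6 = 17.5.
Step 3: U_X = R1 - n1(n1+1)/2 = 17.5 - 5*6/2 = 17.5 - 15 = 2.5.
       U_Y = n1*n2 - U_X = 20 - 2.5 = 17.5.
Step 4: Ties are present, so use the tie-corrected normal approximation (with continuity correction) for the p-value.
Step 5: p-value = 0.085100; compare to alpha = 0.1. reject H0.

U_X = 2.5, p = 0.085100, reject H0 at alpha = 0.1.


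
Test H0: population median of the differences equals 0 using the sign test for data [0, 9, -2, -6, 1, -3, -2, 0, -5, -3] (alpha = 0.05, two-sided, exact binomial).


Step 1: Discard zero differences. Original n = 10; n_eff = number of nonzero differences = 8.
Nonzero differences (with sign): +9, -2, -6, +1, -3, -2, -5, -3
Step 2: Count signs: positive = 2, negative = 6.
Step 3: Under H0: P(positive) = 0.5, so the number of positives S ~ Bin(8, 0.5).
Step 4: Two-sided exact p-value = sum of Bin(8,0.5) probabilities at or below the observed probability = 0.289062.
Step 5: alpha = 0.05. fail to reject H0.

n_eff = 8, pos = 2, neg = 6, p = 0.289062, fail to reject H0.


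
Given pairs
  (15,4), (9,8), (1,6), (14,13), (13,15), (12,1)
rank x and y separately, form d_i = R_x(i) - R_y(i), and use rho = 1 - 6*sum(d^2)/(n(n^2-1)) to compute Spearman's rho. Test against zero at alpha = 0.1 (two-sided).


Step 1: Rank x and y separately (midranks; no ties here).
rank(x): 15->6, 9->2, 1->1, 14->5, 13->4, 12->3
rank(y): 4->2, 8->4, 6->3, 13->5, 15->6, 1->1
Step 2: d_i = R_x(i) - R_y(i); compute d_i^2.
  (6-2)^2=16, (2-4)^2=4, (1-3)^2=4, (5-5)^2=0, (4-6)^2=4, (3-1)^2=4
sum(d^2) = 32.
Step 3: rho = 1 - 6*32 / (6*(6^2 - 1)) = 1 - 192/210 = 0.085714.
Step 4: Under H0, t = rho * sqrt((n-2)/(1-rho^2)) = 0.1721 ~ t(4).
Step 5: Two-sided p-value from the t-distribution with 4 df = 0.871743.
Step 6: alpha = 0.1. fail to reject H0.

rho = 0.0857, p = 0.871743, fail to reject H0 at alpha = 0.1.


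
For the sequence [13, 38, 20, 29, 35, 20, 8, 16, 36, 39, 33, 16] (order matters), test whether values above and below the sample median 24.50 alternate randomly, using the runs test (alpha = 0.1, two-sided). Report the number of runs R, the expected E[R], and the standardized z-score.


Step 1: Compute median = 24.50; label A = above, B = below.
Labels in order: BABAABBBAAAB  (n_A = 6, n_B = 6)
Step 2: Count runs R = 7.
Step 3: Under H0 (random ordering), E[R] = 2*n_A*n_B/(n_A+n_B) + 1 = 2*6*6/12 + 1 = 7.0000.
        Var[R] = 2*n_A*n_B*(2*n_A*n_B - n_A - n_B) / ((n_A+n_B)^2 * (n_A+n_B-1)) = 4320/1584 = 2.7273.
        SD[R] = 1.6514.
Step 4: R = E[R], so z = 0 with no continuity correction.
Step 5: Two-sided p-value via normal approximation = 2*(1 - Phi(|z|)) = 1.000000.
Step 6: alpha = 0.1. fail to reject H0.

R = 7, z = 0.0000, p = 1.000000, fail to reject H0.


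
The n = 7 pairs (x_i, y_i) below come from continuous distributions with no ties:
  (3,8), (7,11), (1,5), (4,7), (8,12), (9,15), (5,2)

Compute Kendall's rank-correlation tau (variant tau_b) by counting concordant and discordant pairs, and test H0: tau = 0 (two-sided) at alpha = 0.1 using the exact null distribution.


Step 1: Enumerate the 21 unordered pairs (i,j) with i<j and classify each by sign(x_j-x_i) * sign(y_j-y_i).
  (1,2):dx=+4,dy=+3->C; (1,3):dx=-2,dy=-3->C; (1,4):dx=+1,dy=-1->D; (1,5):dx=+5,dy=+4->C
  (1,6):dx=+6,dy=+7->C; (1,7):dx=+2,dy=-6->D; (2,3):dx=-6,dy=-6->C; (2,4):dx=-3,dy=-4->C
  (2,5):dx=+1,dy=+1->C; (2,6):dx=+2,dy=+4->C; (2,7):dx=-2,dy=-9->C; (3,4):dx=+3,dy=+2->C
  (3,5):dx=+7,dy=+7->C; (3,6):dx=+8,dy=+10->C; (3,7):dx=+4,dy=-3->D; (4,5):dx=+4,dy=+5->C
  (4,6):dx=+5,dy=+8->C; (4,7):dx=+1,dy=-5->D; (5,6):dx=+1,dy=+3->C; (5,7):dx=-3,dy=-10->C
  (6,7):dx=-4,dy=-13->C
Step 2: C = 17, D = 4, total pairs = 21.
Step 3: tau = (C - D)/(n(n-1)/2) = (17 - 4)/21 = 0.619048.
Step 4: Exact two-sided p-value (enumerate n! = 5040 permutations of y under H0): p = 0.069048.
Step 5: alpha = 0.1. reject H0.

tau_b = 0.6190 (C=17, D=4), p = 0.069048, reject H0.


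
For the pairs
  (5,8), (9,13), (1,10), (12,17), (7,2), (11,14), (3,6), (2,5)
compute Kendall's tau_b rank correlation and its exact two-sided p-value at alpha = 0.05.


Step 1: Enumerate the 28 unordered pairs (i,j) with i<j and classify each by sign(x_j-x_i) * sign(y_j-y_i).
  (1,2):dx=+4,dy=+5->C; (1,3):dx=-4,dy=+2->D; (1,4):dx=+7,dy=+9->C; (1,5):dx=+2,dy=-6->D
  (1,6):dx=+6,dy=+6->C; (1,7):dx=-2,dy=-2->C; (1,8):dx=-3,dy=-3->C; (2,3):dx=-8,dy=-3->C
  (2,4):dx=+3,dy=+4->C; (2,5):dx=-2,dy=-11->C; (2,6):dx=+2,dy=+1->C; (2,7):dx=-6,dy=-7->C
  (2,8):dx=-7,dy=-8->C; (3,4):dx=+11,dy=+7->C; (3,5):dx=+6,dy=-8->D; (3,6):dx=+10,dy=+4->C
  (3,7):dx=+2,dy=-4->D; (3,8):dx=+1,dy=-5->D; (4,5):dx=-5,dy=-15->C; (4,6):dx=-1,dy=-3->C
  (4,7):dx=-9,dy=-11->C; (4,8):dx=-10,dy=-12->C; (5,6):dx=+4,dy=+12->C; (5,7):dx=-4,dy=+4->D
  (5,8):dx=-5,dy=+3->D; (6,7):dx=-8,dy=-8->C; (6,8):dx=-9,dy=-9->C; (7,8):dx=-1,dy=-1->C
Step 2: C = 21, D = 7, total pairs = 28.
Step 3: tau = (C - D)/(n(n-1)/2) = (21 - 7)/28 = 0.500000.
Step 4: Exact two-sided p-value (enumerate n! = 40320 permutations of y under H0): p = 0.108681.
Step 5: alpha = 0.05. fail to reject H0.

tau_b = 0.5000 (C=21, D=7), p = 0.108681, fail to reject H0.


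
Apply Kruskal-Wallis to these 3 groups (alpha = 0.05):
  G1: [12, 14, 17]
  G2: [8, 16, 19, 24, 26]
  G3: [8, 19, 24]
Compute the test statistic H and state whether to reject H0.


Step 1: Combine all N = 11 observations and assign midranks.
sorted (value, group, rank): (8,G2,1.5), (8,G3,1.5), (12,G1,3), (14,G1,4), (16,G2,5), (17,G1,6), (19,G2,7.5), (19,G3,7.5), (24,G2,9.5), (24,G3,9.5), (26,G2,11)
Step 2: Sum ranks within each group.
R_1 = 13 (n_1 = 3)
R_2 = 34.5 (n_2 = 5)
R_3 = 18.5 (n_3 = 3)
Step 3: H = 12/(N(N+1)) * sum(R_i^2/n_i) - 3(N+1)
     = 12/(11*12) * (13^2/3 + 34.5^2/5 + 18.5^2/3) - 3*12
     = 0.090909 * 408.467 - 36
     = 1.133333.
Step 4: Ties present; correction factor C = 1 - 18/(11^3 - 11) = 0.986364. Corrected H = 1.133333 / 0.986364 = 1.149002.
Step 5: Under H0, H ~ chi^2(2); p-value = 0.562986.
Step 6: alpha = 0.05. fail to reject H0.

H = 1.1490, df = 2, p = 0.562986, fail to reject H0.


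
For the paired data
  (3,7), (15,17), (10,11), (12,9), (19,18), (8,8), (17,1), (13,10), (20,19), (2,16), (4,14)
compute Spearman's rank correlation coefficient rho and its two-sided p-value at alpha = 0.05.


Step 1: Rank x and y separately (midranks; no ties here).
rank(x): 3->2, 15->8, 10->5, 12->6, 19->10, 8->4, 17->9, 13->7, 20->11, 2->1, 4->3
rank(y): 7->2, 17->9, 11->6, 9->4, 18->10, 8->3, 1->1, 10->5, 19->11, 16->8, 14->7
Step 2: d_i = R_x(i) - R_y(i); compute d_i^2.
  (2-2)^2=0, (8-9)^2=1, (5-6)^2=1, (6-4)^2=4, (10-10)^2=0, (4-3)^2=1, (9-1)^2=64, (7-5)^2=4, (11-11)^2=0, (1-8)^2=49, (3-7)^2=16
sum(d^2) = 140.
Step 3: rho = 1 - 6*140 / (11*(11^2 - 1)) = 1 - 840/1320 = 0.363636.
Step 4: Under H0, t = rho * sqrt((n-2)/(1-rho^2)) = 1.1711 ~ t(9).
Step 5: Two-sided p-value from the t-distribution with 9 df = 0.271638.
Step 6: alpha = 0.05. fail to reject H0.

rho = 0.3636, p = 0.271638, fail to reject H0 at alpha = 0.05.


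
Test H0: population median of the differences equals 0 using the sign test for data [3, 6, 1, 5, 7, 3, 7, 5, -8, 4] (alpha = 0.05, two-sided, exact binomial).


Step 1: Discard zero differences. Original n = 10; n_eff = number of nonzero differences = 10.
Nonzero differences (with sign): +3, +6, +1, +5, +7, +3, +7, +5, -8, +4
Step 2: Count signs: positive = 9, negative = 1.
Step 3: Under H0: P(positive) = 0.5, so the number of positives S ~ Bin(10, 0.5).
Step 4: Two-sided exact p-value = sum of Bin(10,0.5) probabilities at or below the observed probability = 0.021484.
Step 5: alpha = 0.05. reject H0.

n_eff = 10, pos = 9, neg = 1, p = 0.021484, reject H0.


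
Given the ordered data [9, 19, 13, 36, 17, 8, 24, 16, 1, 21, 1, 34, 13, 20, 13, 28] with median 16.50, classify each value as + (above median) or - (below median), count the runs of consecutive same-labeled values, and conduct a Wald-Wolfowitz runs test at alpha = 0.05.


Step 1: Compute median = 16.50; label A = above, B = below.
Labels in order: BABAABABBABABABA  (n_A = 8, n_B = 8)
Step 2: Count runs R = 14.
Step 3: Under H0 (random ordering), E[R] = 2*n_A*n_B/(n_A+n_B) + 1 = 2*8*8/16 + 1 = 9.0000.
        Var[R] = 2*n_A*n_B*(2*n_A*n_B - n_A - n_B) / ((n_A+n_B)^2 * (n_A+n_B-1)) = 14336/3840 = 3.7333.
        SD[R] = 1.9322.
Step 4: Continuity-corrected z = (R - 0.5 - E[R]) / SD[R] = (14 - 0.5 - 9.0000) / 1.9322 = 2.3290.
Step 5: Two-sided p-value via normal approximation = 2*(1 - Phi(|z|)) = 0.019861.
Step 6: alpha = 0.05. reject H0.

R = 14, z = 2.3290, p = 0.019861, reject H0.


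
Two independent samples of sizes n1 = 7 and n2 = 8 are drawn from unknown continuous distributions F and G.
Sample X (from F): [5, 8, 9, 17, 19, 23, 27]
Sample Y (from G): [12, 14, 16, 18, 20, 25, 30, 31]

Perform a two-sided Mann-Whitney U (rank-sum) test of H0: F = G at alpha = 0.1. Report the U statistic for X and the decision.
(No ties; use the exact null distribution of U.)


Step 1: Combine and sort all 15 observations; assign midranks.
sorted (value, group): (5,X), (8,X), (9,X), (12,Y), (14,Y), (16,Y), (17,X), (18,Y), (19,X), (20,Y), (23,X), (25,Y), (27,X), (30,Y), (31,Y)
ranks: 5->1, 8->2, 9->3, 12->4, 14->5, 16->6, 17->7, 18->8, 19->9, 20->10, 23->11, 25->12, 27->13, 30->14, 31->15
Step 2: Rank sum for X: R1 = 1 + 2 + 3 + 7 + 9 + 11 + 13 = 46.
Step 3: U_X = R1 - n1(n1+1)/2 = 46 - 7*8/2 = 46 - 28 = 18.
       U_Y = n1*n2 - U_X = 56 - 18 = 38.
Step 4: No ties, so the exact null distribution of U (based on enumerating the C(15,7) = 6435 equally likely rank assignments) gives the two-sided p-value.
Step 5: p-value = 0.280963; compare to alpha = 0.1. fail to reject H0.

U_X = 18, p = 0.280963, fail to reject H0 at alpha = 0.1.


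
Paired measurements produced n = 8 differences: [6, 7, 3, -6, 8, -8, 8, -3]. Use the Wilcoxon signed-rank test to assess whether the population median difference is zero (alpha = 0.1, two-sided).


Step 1: Drop any zero differences (none here) and take |d_i|.
|d| = [6, 7, 3, 6, 8, 8, 8, 3]
Step 2: Midrank |d_i| (ties get averaged ranks).
ranks: |6|->3.5, |7|->5, |3|->1.5, |6|->3.5, |8|->7, |8|->7, |8|->7, |3|->1.5
Step 3: Attach original signs; sum ranks with positive sign and with negative sign.
W+ = 3.5 + 5 + 1.5 + 7 + 7 = 24
W- = 3.5 + 7 + 1.5 = 12
(Check: W+ + W- = 36 should equal n(n+1)/2 = 36.)
Step 4: Test statistic W = min(W+, W-) = 12.
Step 5: Ties in |d|, so use the tie-corrected normal approximation.
        E[W] = n(n+1)/4 = 8*9/4 = 18.
        Tie groups: |d|=3 (t=2), |d|=6 (t=2), |d|=8 (t=3); sum(t^3 - t) = 36.
        Var[W] = n(n+1)(2n+1)/24 - sum(t^3-t)/48 = 1224/24 - 36/48 = 50.25.
        z = (W - E[W]) / sqrt(Var[W]) = (12 - 18) / 7.0887 = -0.8464.
        Two-sided p = 2*Phi(z) = 0.397321.
Step 6: alpha = 0.1. fail to reject H0.

W+ = 24, W- = 12, W = min = 12, p = 0.397321, fail to reject H0.


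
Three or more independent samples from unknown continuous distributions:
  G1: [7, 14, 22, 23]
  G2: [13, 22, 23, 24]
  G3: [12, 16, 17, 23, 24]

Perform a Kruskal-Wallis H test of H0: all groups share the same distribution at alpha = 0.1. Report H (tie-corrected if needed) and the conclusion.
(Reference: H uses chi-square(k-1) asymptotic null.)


Step 1: Combine all N = 13 observations and assign midranks.
sorted (value, group, rank): (7,G1,1), (12,G3,2), (13,G2,3), (14,G1,4), (16,G3,5), (17,G3,6), (22,G1,7.5), (22,G2,7.5), (23,G1,10), (23,G2,10), (23,G3,10), (24,G2,12.5), (24,G3,12.5)
Step 2: Sum ranks within each group.
R_1 = 22.5 (n_1 = 4)
R_2 = 33 (n_2 = 4)
R_3 = 35.5 (n_3 = 5)
Step 3: H = 12/(N(N+1)) * sum(R_i^2/n_i) - 3(N+1)
     = 12/(13*14) * (22.5^2/4 + 33^2/4 + 35.5^2/5) - 3*14
     = 0.065934 * 650.862 - 42
     = 0.914011.
Step 4: Ties present; correction factor C = 1 - 36/(13^3 - 13) = 0.983516. Corrected H = 0.914011 / 0.983516 = 0.929330.
Step 5: Under H0, H ~ chi^2(2); p-value = 0.628346.
Step 6: alpha = 0.1. fail to reject H0.

H = 0.9293, df = 2, p = 0.628346, fail to reject H0.
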